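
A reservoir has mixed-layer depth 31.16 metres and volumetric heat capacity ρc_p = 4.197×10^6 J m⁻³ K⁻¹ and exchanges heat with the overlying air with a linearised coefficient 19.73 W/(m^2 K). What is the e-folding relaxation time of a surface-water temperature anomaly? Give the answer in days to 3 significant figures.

76.7 days

Areal heat capacity C = ρc_p × D = 4.197×10^6 × 31.16 = 1.31×10^8 J/(m²·K).
Relaxation time τ = C / λ = 1.31×10^8 / 19.73 = 6.63×10^6 s.
In days: 6.63×10^6 s / (86400 s/day) = 76.7 days.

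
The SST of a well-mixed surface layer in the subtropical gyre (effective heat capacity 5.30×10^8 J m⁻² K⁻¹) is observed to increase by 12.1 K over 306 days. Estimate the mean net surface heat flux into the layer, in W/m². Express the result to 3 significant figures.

243

Areal heat capacity C = 5.30×10^8 J m⁻² K⁻¹ (given).
Required heat per unit area: Q = C ΔT = 5.30×10^8 × 12.1 = 6.41×10^9 J/m².
Flux F = Q / Δt = 6.41×10^9 / 2.64×10^7 s = 243 W/m².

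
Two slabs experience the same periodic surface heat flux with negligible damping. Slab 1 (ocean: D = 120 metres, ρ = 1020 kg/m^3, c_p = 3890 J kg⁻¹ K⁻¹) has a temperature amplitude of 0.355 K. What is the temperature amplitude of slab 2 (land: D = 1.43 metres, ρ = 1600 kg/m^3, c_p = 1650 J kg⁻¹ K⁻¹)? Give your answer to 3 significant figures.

44.8 K

C_ocean = 4.76×10^8 J/(m²·K); C_land = 3.78×10^6 J/(m²·K).
A ∝ 1/C ⇒ A_land = A_ocean × C_ocean/C_land = 0.355 × 126 = 44.8 K.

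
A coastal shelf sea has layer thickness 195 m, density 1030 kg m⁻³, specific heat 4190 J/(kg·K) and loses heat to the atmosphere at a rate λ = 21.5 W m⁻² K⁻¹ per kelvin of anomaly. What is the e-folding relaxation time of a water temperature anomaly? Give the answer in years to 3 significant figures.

1.24 years

Areal heat capacity C = ρ c_p D = 1030 × 4190 × 195 = 8.42×10^8 J m⁻² K⁻¹.
Relaxation time τ = C / λ = 8.42×10^8 / 21.5 = 3.91×10^7 s.
In years: 3.91×10^7 s / (3.156×10^7 s/year) = 1.24 years.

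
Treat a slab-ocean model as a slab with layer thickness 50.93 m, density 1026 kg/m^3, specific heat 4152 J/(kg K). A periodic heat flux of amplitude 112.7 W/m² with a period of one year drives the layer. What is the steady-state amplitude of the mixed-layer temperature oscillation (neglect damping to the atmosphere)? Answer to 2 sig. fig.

2.6 K

Areal heat capacity C = ρ c_p D = 1026 × 4152 × 50.93 = 2.17×10^8 J/(m²·K).
Angular frequency ω = 2π / T = 2π / 3.15×10^7 s = 1.99×10^-7 s⁻¹.
Cω = 2.17×10^8 × 1.99×10^-7 = 43.2 W/(m²·K).
Amplitude A = F₀ / (Cω) = 112.7 / 43.2 = 2.61 K.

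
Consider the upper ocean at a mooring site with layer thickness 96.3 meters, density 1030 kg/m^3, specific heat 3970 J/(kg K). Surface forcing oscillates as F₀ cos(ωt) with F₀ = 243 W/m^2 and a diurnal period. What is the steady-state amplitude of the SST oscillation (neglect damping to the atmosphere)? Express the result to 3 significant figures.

0.00849 K

Areal heat capacity C = ρ c_p D = 1030 × 3970 × 96.3 = 3.94×10^8 J/(m^2 K).
Angular frequency ω = 2π / T = 2π / 86400 s = 7.27×10^-5 s⁻¹.
Cω = 3.94×10^8 × 7.27×10^-5 = 28600 W/(m²·K).
Amplitude A = F₀ / (Cω) = 243 / 28600 = 0.00849 K.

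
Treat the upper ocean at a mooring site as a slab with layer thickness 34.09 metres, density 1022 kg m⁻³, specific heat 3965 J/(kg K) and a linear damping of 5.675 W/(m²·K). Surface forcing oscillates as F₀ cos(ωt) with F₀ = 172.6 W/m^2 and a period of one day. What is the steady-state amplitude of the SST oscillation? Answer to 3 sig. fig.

0.0172 K

Areal heat capacity C = ρ c_p D = 1022 × 3965 × 34.09 = 1.38×10^8 J/(m²·K).
Angular frequency ω = 2π / T = 2π / 86400 s = 7.27×10^-5 s⁻¹.
√((Cω)² + λ²) = √((10000)² + 5.675²) = 10000 W/(m²·K).
Amplitude A = F₀ / √((Cω)²+λ²) = 172.6 / 10000 = 0.0172 K.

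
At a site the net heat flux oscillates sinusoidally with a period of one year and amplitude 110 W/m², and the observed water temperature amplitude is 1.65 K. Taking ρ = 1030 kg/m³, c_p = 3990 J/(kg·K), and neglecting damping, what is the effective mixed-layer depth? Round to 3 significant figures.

81.4 m

ω = 2π / 3.15×10^7 s = 1.99×10^-7 s⁻¹.
Required C = F₀ / (A ω) = 110 / (1.65 × 1.99×10^-7) = 3.35×10^8 J/(m²·K).
D = C / (ρ c_p) = 3.35×10^8 / (1030 × 3990) = 81.4 m.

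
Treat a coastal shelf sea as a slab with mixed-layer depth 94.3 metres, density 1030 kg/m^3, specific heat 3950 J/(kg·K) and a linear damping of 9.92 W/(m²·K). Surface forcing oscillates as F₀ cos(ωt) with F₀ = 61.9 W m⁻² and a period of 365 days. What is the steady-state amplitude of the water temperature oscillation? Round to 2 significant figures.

Areal heat capacity C = ρ c_p D = 1030 × 3950 × 94.3 = 3.84×10^8 J/(m²·K).
Angular frequency ω = 2π / T = 2π / 3.15×10^7 s = 1.99×10^-7 s⁻¹.
√((Cω)² + λ²) = √((76.4)² + 9.92²) = 77.1 W/(m²·K).
Amplitude A = F₀ / √((Cω)²+λ²) = 61.9 / 77.1 = 0.803 K.

0.80 K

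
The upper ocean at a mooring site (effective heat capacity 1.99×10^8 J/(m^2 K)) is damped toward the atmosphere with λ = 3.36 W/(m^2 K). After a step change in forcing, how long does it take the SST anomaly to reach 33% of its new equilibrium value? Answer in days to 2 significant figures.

270 days

Areal heat capacity C = 1.99×10^8 J/(m^2 K) (given).
τ = C / λ = 1.99×10^8 / 3.36 = 5.92×10^7 s.
Fraction reached: 1 − e^(−t/τ) = 0.33 ⇒ t = −τ ln(1 − 0.33) = τ × 0.400.
t = 2.37×10^7 s = 275 days.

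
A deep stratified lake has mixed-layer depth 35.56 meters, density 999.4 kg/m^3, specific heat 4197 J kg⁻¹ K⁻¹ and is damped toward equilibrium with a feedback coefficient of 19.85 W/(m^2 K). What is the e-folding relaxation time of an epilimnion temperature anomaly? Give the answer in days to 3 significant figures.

87.0 days

Areal heat capacity C = ρ c_p D = 999.4 × 4197 × 35.56 = 1.49×10^8 J/(m^2 K).
Relaxation time τ = C / λ = 1.49×10^8 / 19.85 = 7.51×10^6 s.
In days: 7.51×10^6 s / (86400 s/day) = 87.0 days.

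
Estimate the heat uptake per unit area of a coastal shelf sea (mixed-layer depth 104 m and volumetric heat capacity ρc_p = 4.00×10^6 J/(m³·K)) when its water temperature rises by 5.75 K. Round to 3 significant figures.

2.39×10^9

Areal heat capacity C = ρc_p × D = 4.00×10^6 × 104 = 4.16×10^8 J/(m²·K).
ΔQ = C ΔT = 4.16×10^8 × 5.75 = 2.39×10^9 J/m².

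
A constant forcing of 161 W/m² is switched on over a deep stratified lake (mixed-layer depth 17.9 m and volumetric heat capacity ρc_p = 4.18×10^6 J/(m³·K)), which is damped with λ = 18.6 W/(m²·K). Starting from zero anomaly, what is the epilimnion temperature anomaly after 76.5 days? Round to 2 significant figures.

7.0 K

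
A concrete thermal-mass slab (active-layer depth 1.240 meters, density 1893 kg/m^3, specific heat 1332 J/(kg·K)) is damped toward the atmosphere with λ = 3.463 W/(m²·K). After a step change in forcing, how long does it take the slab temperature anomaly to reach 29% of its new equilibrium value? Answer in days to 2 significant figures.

3.6 days

Areal heat capacity C = ρ c_p D = 1893 × 1332 × 1.240 = 3.13×10^6 J/(m²·K).
τ = C / λ = 3.13×10^6 / 3.463 = 9.03×10^5 s.
Fraction reached: 1 − e^(−t/τ) = 0.29 ⇒ t = −τ ln(1 − 0.29) = τ × 0.342.
t = 3.09×10^5 s = 3.58 days.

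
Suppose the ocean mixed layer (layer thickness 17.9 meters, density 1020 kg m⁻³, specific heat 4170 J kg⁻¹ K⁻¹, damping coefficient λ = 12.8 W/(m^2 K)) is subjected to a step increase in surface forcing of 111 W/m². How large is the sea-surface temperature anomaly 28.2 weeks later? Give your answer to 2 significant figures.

8.2 K

Areal heat capacity C = ρ c_p D = 1020 × 4170 × 17.9 = 7.61×10^7 J/(m^2 K).
τ = C / λ = 7.61×10^7 / 12.8 = 5.95×10^6 s.
Equilibrium anomaly ΔT_eq = F / λ = 111 / 12.8 = 8.67 K.
t = 28.2 weeks = 1.71×10^7 s, so t/τ = 2.87.
ΔT(t) = ΔT_eq (1 − e^(−t/τ)) = 8.67 × (1 − e^−2.87) = 8.18 K.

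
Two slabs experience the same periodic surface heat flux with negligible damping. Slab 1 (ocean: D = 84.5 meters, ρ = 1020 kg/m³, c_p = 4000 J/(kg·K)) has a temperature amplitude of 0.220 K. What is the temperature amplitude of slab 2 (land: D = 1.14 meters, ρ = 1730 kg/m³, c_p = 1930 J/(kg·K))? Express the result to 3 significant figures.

19.9 K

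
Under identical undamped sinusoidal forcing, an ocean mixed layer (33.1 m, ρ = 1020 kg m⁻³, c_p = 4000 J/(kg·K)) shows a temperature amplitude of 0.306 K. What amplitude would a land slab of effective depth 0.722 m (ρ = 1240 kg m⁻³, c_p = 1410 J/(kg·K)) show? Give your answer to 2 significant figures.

33 K

C_ocean = 1.35×10^8 J/(m²·K); C_land = 1.26×10^6 J/(m²·K).
A ∝ 1/C ⇒ A_land = A_ocean × C_ocean/C_land = 0.306 × 107 = 32.7 K.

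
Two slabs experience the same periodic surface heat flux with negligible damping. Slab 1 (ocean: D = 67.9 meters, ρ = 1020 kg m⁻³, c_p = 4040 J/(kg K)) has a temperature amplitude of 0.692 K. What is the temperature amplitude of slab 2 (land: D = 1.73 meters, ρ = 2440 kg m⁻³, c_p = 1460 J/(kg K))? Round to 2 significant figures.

C_ocean = 2.80×10^8 J/(m²·K); C_land = 6.16×10^6 J/(m²·K).
A ∝ 1/C ⇒ A_land = A_ocean × C_ocean/C_land = 0.692 × 45.4 = 31.4 K.

31 K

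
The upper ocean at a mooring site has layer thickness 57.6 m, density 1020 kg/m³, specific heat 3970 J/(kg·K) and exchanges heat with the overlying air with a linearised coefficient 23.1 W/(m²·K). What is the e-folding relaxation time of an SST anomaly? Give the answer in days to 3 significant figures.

117 days

Areal heat capacity C = ρ c_p D = 1020 × 3970 × 57.6 = 2.33×10^8 J m⁻² K⁻¹.
Relaxation time τ = C / λ = 2.33×10^8 / 23.1 = 1.01×10^7 s.
In days: 1.01×10^7 s / (86400 s/day) = 117 days.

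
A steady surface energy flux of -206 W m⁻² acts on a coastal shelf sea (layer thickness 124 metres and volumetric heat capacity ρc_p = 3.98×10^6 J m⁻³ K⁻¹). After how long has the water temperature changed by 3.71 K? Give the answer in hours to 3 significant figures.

2470 hours

Areal heat capacity C = ρc_p × D = 3.98×10^6 × 124 = 4.94×10^8 J/(m²·K).
Time required: Δt = C ΔT / F = 4.94×10^8 × -3.71 / -206 = 8.89×10^6 s.
In hours: 8.89×10^6 s / (3600 s/hour) = 2470 hours.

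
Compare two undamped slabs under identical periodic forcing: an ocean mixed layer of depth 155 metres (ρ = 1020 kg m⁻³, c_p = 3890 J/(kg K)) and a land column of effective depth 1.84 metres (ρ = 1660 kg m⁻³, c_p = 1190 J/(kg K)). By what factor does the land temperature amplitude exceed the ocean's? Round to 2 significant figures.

170

C_ocean = 1020 × 3890 × 155 = 6.15×10^8 J/(m²·K).
C_land = 1660 × 1190 × 1.84 = 3.63×10^6 J/(m²·K).
Undamped amplitude ∝ 1/C, so A_land/A_ocean = C_ocean/C_land = 169.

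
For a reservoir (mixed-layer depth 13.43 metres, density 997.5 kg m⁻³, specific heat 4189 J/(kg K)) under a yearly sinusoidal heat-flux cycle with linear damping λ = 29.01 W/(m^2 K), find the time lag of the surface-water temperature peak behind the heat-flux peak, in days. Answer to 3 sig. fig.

Areal heat capacity C = ρ c_p D = 997.5 × 4189 × 13.43 = 5.61×10^7 J m⁻² K⁻¹.
ω = 2π / 3.15×10^7 s = 1.99×10^-7 s⁻¹.
Phase lag φ = arctan(Cω/λ) = arctan(11.2/29.01) = 0.368 rad.
Time lag = φ / ω = 0.368 / 1.99×10^-7 = 1.85×10^6 s = 21.4 days.

21.4 days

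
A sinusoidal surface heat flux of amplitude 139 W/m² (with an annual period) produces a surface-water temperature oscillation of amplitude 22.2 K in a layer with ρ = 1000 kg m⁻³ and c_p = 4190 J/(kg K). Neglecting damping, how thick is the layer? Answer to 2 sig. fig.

ω = 2π / 3.15×10^7 s = 1.99×10^-7 s⁻¹.
Required C = F₀ / (A ω) = 139 / (22.2 × 1.99×10^-7) = 3.14×10^7 J/(m²·K).
D = C / (ρ c_p) = 3.14×10^7 / (1000 × 4190) = 7.50 m.

7.5 m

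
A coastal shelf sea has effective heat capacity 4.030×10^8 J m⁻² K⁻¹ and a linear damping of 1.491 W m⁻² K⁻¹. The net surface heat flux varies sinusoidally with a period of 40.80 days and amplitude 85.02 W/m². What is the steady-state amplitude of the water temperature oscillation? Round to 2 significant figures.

0.12 K

Areal heat capacity C = 4.030×10^8 J m⁻² K⁻¹ (given).
Angular frequency ω = 2π / T = 2π / 3.53×10^6 s = 1.78×10^-6 s⁻¹.
√((Cω)² + λ²) = √((718)² + 1.491²) = 718 W/(m²·K).
Amplitude A = F₀ / √((Cω)²+λ²) = 85.02 / 718 = 0.118 K.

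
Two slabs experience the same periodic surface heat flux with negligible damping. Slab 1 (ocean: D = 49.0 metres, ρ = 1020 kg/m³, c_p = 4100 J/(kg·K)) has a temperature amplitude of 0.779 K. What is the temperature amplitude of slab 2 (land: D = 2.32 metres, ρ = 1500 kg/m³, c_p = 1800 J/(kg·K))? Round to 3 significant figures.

25.5 K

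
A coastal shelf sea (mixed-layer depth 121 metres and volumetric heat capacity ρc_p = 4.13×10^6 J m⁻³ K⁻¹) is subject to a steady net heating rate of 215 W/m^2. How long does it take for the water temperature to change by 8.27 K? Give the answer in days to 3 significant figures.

Areal heat capacity C = ρc_p × D = 4.13×10^6 × 121 = 5.00×10^8 J/(m^2 K).
Time required: Δt = C ΔT / F = 5.00×10^8 × 8.27 / 215 = 1.92×10^7 s.
In days: 1.92×10^7 s / (86400 s/day) = 222 days.

222 days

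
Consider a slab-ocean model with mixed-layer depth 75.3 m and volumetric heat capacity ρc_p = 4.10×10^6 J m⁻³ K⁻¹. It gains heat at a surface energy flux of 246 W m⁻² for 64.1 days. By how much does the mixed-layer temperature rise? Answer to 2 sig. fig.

Areal heat capacity C = ρc_p × D = 4.10×10^6 × 75.3 = 3.09×10^8 J/(m^2 K).
Net heat input Q = F Δt = 246 × (64.1 days × 86400 s/day) = 1.36×10^9 J/m².
ΔT = Q / C = 1.36×10^9 / 3.09×10^8 = 4.41 K.

4.4 K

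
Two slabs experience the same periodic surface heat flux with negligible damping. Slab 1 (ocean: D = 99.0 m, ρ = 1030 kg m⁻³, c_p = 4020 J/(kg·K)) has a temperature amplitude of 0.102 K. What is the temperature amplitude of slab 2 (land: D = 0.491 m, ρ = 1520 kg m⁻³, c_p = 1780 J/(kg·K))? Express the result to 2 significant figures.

31 K

C_ocean = 4.10×10^8 J/(m²·K); C_land = 1.33×10^6 J/(m²·K).
A ∝ 1/C ⇒ A_land = A_ocean × C_ocean/C_land = 0.102 × 309 = 31.5 K.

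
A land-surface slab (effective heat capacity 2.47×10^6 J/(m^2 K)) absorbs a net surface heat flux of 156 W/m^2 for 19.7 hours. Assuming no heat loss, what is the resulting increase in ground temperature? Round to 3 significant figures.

Areal heat capacity C = 2.47×10^6 J/(m^2 K) (given).
Net heat input Q = F Δt = 156 × (19.7 hours × 3600 s/hour) = 1.11×10^7 J/m².
ΔT = Q / C = 1.11×10^7 / 2.47×10^6 = 4.48 K.

4.48 K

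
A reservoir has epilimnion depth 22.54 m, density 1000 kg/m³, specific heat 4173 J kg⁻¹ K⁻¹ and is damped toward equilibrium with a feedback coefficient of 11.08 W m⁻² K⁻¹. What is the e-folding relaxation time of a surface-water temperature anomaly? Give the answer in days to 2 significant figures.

98 days

Areal heat capacity C = ρ c_p D = 1000 × 4173 × 22.54 = 9.41×10^7 J/(m^2 K).
Relaxation time τ = C / λ = 9.41×10^7 / 11.08 = 8.49×10^6 s.
In days: 8.49×10^6 s / (86400 s/day) = 98.3 days.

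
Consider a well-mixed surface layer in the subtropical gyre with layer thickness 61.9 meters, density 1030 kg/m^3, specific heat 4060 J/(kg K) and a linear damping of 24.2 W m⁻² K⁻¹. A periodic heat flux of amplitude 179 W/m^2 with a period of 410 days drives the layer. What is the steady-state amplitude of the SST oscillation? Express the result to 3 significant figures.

3.45 K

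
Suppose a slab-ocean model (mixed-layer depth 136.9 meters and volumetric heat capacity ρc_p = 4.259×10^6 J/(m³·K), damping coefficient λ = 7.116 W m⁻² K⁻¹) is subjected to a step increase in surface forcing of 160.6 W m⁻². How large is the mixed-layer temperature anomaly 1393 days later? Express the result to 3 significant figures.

17.4 K

Areal heat capacity C = ρc_p × D = 4.259×10^6 × 136.9 = 5.83×10^8 J/(m²·K).
τ = C / λ = 5.83×10^8 / 7.116 = 8.19×10^7 s.
Equilibrium anomaly ΔT_eq = F / λ = 160.6 / 7.116 = 22.6 K.
t = 1393 days = 1.20×10^8 s, so t/τ = 1.47.
ΔT(t) = ΔT_eq (1 − e^(−t/τ)) = 22.6 × (1 − e^−1.47) = 17.4 K.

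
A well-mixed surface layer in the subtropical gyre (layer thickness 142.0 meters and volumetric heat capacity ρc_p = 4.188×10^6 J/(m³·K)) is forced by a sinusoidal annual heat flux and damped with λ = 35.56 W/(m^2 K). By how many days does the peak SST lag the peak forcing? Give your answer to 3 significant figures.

74.3 days

Areal heat capacity C = ρc_p × D = 4.188×10^6 × 142.0 = 5.95×10^8 J/(m^2 K).
ω = 2π / 3.15×10^7 s = 1.99×10^-7 s⁻¹.
Phase lag φ = arctan(Cω/λ) = arctan(118/35.56) = 1.28 rad.
Time lag = φ / ω = 1.28 / 1.99×10^-7 = 6.42×10^6 s = 74.3 days.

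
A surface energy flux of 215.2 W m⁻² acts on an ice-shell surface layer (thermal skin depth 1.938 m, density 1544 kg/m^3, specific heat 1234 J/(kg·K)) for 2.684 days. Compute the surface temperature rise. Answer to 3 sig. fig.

Areal heat capacity C = ρ c_p D = 1544 × 1234 × 1.938 = 3.69×10^6 J/(m²·K).
Net heat input Q = F Δt = 215.2 × (2.684 days × 86400 s/day) = 4.99×10^7 J/m².
ΔT = Q / C = 4.99×10^7 / 3.69×10^6 = 13.5 K.

13.5 K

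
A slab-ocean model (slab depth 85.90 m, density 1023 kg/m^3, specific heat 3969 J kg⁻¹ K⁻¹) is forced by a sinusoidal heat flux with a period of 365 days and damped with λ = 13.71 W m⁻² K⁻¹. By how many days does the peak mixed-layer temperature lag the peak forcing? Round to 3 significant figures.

79.9 days

Areal heat capacity C = ρ c_p D = 1023 × 3969 × 85.90 = 3.49×10^8 J/(m²·K).
ω = 2π / 3.15×10^7 s = 1.99×10^-7 s⁻¹.
Phase lag φ = arctan(Cω/λ) = arctan(69.5/13.71) = 1.38 rad.
Time lag = φ / ω = 1.38 / 1.99×10^-7 = 6.91×10^6 s = 79.9 days.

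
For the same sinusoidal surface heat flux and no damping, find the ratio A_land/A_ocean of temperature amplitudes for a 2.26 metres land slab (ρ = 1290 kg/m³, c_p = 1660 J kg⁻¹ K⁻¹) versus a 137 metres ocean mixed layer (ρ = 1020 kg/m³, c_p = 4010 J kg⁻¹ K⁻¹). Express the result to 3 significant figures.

116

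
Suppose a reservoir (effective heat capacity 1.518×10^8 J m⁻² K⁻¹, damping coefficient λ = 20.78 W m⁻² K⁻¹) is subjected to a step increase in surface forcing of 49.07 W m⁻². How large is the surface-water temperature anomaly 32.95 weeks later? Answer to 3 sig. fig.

Areal heat capacity C = 1.518×10^8 J m⁻² K⁻¹ (given).
τ = C / λ = 1.52×10^8 / 20.78 = 7.31×10^6 s.
Equilibrium anomaly ΔT_eq = F / λ = 49.07 / 20.78 = 2.36 K.
t = 32.95 weeks = 1.99×10^7 s, so t/τ = 2.73.
ΔT(t) = ΔT_eq (1 − e^(−t/τ)) = 2.36 × (1 − e^−2.73) = 2.21 K.

2.21 K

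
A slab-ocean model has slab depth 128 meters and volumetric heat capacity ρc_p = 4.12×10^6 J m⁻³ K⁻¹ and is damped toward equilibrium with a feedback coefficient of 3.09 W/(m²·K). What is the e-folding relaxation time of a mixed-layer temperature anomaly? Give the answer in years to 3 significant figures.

Areal heat capacity C = ρc_p × D = 4.12×10^6 × 128 = 5.27×10^8 J/(m²·K).
Relaxation time τ = C / λ = 5.27×10^8 / 3.09 = 1.71×10^8 s.
In years: 1.71×10^8 s / (3.156×10^7 s/year) = 5.41 years.

5.41 years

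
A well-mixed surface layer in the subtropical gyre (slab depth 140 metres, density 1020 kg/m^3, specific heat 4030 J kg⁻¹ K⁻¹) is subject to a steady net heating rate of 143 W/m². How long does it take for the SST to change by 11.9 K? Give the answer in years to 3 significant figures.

1.52 years

Areal heat capacity C = ρ c_p D = 1020 × 4030 × 140 = 5.75×10^8 J/(m²·K).
Time required: Δt = C ΔT / F = 5.75×10^8 × 11.9 / 143 = 4.79×10^7 s.
In years: 4.79×10^7 s / (3.156×10^7 s/year) = 1.52 years.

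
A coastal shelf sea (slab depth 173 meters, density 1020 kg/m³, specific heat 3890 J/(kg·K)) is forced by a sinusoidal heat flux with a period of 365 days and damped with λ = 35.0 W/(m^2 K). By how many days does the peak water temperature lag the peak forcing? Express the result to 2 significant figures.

77 days

Areal heat capacity C = ρ c_p D = 1020 × 3890 × 173 = 6.86×10^8 J/(m^2 K).
ω = 2π / 3.15×10^7 s = 1.99×10^-7 s⁻¹.
Phase lag φ = arctan(Cω/λ) = arctan(137/35.0) = 1.32 rad.
Time lag = φ / ω = 1.32 / 1.99×10^-7 = 6.63×10^6 s = 76.7 days.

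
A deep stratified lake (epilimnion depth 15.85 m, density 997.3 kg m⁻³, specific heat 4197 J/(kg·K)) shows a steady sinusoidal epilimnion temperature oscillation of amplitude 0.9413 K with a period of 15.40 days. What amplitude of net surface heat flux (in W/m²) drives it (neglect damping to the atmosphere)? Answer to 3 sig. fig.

295

Areal heat capacity C = ρ c_p D = 997.3 × 4197 × 15.85 = 6.63×10^7 J/(m^2 K).
ω = 2π / 1.33×10^6 s = 4.72×10^-6 s⁻¹.
Cω = 6.63×10^7 × 4.72×10^-6 = 313 W/(m²·K).
F₀ = A × Cω = 0.9413 × 313 = 295 W/m².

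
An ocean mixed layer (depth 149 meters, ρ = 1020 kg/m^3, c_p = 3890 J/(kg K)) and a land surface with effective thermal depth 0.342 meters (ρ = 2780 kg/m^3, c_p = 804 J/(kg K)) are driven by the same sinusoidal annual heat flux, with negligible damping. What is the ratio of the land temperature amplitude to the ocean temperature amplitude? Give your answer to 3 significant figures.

C_ocean = 1020 × 3890 × 149 = 5.91×10^8 J/(m²·K).
C_land = 2780 × 804 × 0.342 = 7.64×10^5 J/(m²·K).
Undamped amplitude ∝ 1/C, so A_land/A_ocean = C_ocean/C_land = 773.

773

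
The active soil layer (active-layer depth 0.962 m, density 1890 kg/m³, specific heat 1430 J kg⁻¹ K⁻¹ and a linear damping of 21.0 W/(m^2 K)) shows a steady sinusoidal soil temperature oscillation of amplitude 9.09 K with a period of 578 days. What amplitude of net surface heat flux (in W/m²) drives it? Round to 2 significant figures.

190

Areal heat capacity C = ρ c_p D = 1890 × 1430 × 0.962 = 2.60×10^6 J/(m²·K).
ω = 2π / 4.99×10^7 s = 1.26×10^-7 s⁻¹.
√((Cω)² + λ²) = √((0.327)² + 21.0²) = 21.0 W/(m²·K).
F₀ = A × √((Cω)²+λ²) = 9.09 × 21.0 = 191 W/m².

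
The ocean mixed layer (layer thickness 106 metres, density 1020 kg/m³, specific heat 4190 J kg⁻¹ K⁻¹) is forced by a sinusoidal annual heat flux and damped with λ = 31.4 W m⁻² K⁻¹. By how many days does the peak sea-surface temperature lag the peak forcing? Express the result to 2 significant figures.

72 days

Areal heat capacity C = ρ c_p D = 1020 × 4190 × 106 = 4.53×10^8 J/(m^2 K).
ω = 2π / 3.15×10^7 s = 1.99×10^-7 s⁻¹.
Phase lag φ = arctan(Cω/λ) = arctan(90.3/31.4) = 1.24 rad.
Time lag = φ / ω = 1.24 / 1.99×10^-7 = 6.20×10^6 s = 71.8 days.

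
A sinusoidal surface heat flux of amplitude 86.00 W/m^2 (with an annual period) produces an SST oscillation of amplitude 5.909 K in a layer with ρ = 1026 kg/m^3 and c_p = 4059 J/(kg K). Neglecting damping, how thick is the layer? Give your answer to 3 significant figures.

17.5 m

ω = 2π / 3.15×10^7 s = 1.99×10^-7 s⁻¹.
Required C = F₀ / (A ω) = 86.00 / (5.909 × 1.99×10^-7) = 7.30×10^7 J/(m²·K).
D = C / (ρ c_p) = 7.30×10^7 / (1026 × 4059) = 17.5 m.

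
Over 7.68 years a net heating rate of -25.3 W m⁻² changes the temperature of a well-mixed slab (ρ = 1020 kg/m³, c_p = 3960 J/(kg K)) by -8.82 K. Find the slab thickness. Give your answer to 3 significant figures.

Heat input Q = F Δt = -25.3 × 2.42×10^8 s = -6.13×10^9 J/m².
Required areal heat capacity C = Q / ΔT = 6.95×10^8 J/(m²·K).
Depth D = C / (ρ c_p) = 6.95×10^8 / (1020 × 3960) = 172 m.

172 m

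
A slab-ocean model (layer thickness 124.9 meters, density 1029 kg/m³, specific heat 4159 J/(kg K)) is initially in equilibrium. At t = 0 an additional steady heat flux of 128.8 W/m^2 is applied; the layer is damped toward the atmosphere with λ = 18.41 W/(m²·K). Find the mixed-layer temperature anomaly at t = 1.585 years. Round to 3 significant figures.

Areal heat capacity C = ρ c_p D = 1029 × 4159 × 124.9 = 5.35×10^8 J/(m²·K).
τ = C / λ = 5.35×10^8 / 18.41 = 2.90×10^7 s.
Equilibrium anomaly ΔT_eq = F / λ = 128.8 / 18.41 = 7.00 K.
t = 1.585 years = 5.00×10^7 s, so t/τ = 1.72.
ΔT(t) = ΔT_eq (1 − e^(−t/τ)) = 7.00 × (1 − e^−1.72) = 5.75 K.

5.75 K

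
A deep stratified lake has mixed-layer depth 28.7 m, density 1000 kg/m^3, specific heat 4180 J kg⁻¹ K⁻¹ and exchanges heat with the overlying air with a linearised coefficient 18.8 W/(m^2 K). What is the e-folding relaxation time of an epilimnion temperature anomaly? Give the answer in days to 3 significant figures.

73.9 days

Areal heat capacity C = ρ c_p D = 1000 × 4180 × 28.7 = 1.20×10^8 J m⁻² K⁻¹.
Relaxation time τ = C / λ = 1.20×10^8 / 18.8 = 6.38×10^6 s.
In days: 6.38×10^6 s / (86400 s/day) = 73.9 days.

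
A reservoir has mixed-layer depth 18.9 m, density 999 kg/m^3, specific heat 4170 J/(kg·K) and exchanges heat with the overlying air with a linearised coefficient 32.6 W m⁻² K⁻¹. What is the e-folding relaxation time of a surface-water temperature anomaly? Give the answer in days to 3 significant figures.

Areal heat capacity C = ρ c_p D = 999 × 4170 × 18.9 = 7.87×10^7 J/(m^2 K).
Relaxation time τ = C / λ = 7.87×10^7 / 32.6 = 2.42×10^6 s.
In days: 2.42×10^6 s / (86400 s/day) = 28.0 days.

28.0 days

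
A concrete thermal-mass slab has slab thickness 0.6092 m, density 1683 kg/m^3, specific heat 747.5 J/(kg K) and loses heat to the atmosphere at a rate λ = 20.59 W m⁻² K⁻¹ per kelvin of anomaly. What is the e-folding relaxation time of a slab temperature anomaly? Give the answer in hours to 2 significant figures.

10 hours

Areal heat capacity C = ρ c_p D = 1683 × 747.5 × 0.6092 = 7.66×10^5 J/(m²·K).
Relaxation time τ = C / λ = 7.66×10^5 / 20.59 = 37200 s.
In hours: 37200 s / (3600 s/hour) = 10.3 hours.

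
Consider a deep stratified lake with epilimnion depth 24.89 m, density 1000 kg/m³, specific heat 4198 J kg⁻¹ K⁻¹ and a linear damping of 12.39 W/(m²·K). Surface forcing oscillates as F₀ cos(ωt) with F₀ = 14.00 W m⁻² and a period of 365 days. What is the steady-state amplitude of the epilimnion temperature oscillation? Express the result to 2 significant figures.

Areal heat capacity C = ρ c_p D = 1000 × 4198 × 24.89 = 1.04×10^8 J m⁻² K⁻¹.
Angular frequency ω = 2π / T = 2π / 3.15×10^7 s = 1.99×10^-7 s⁻¹.
√((Cω)² + λ²) = √((20.8)² + 12.39²) = 24.2 W/(m²·K).
Amplitude A = F₀ / √((Cω)²+λ²) = 14.00 / 24.2 = 0.578 K.

0.58 K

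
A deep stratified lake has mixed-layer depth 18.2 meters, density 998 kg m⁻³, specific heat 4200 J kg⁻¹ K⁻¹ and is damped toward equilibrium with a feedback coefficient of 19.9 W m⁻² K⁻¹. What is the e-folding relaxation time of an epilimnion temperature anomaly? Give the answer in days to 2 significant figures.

44 days

Areal heat capacity C = ρ c_p D = 998 × 4200 × 18.2 = 7.63×10^7 J/(m²·K).
Relaxation time τ = C / λ = 7.63×10^7 / 19.9 = 3.83×10^6 s.
In days: 3.83×10^6 s / (86400 s/day) = 44.4 days.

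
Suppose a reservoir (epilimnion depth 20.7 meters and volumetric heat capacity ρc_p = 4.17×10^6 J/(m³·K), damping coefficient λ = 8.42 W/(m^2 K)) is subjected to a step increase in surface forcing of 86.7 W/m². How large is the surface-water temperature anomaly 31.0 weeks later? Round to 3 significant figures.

Areal heat capacity C = ρc_p × D = 4.17×10^6 × 20.7 = 8.63×10^7 J m⁻² K⁻¹.
τ = C / λ = 8.63×10^7 / 8.42 = 1.03×10^7 s.
Equilibrium anomaly ΔT_eq = F / λ = 86.7 / 8.42 = 10.3 K.
t = 31.0 weeks = 1.87×10^7 s, so t/τ = 1.83.
ΔT(t) = ΔT_eq (1 − e^(−t/τ)) = 10.3 × (1 − e^−1.83) = 8.64 K.

8.64 K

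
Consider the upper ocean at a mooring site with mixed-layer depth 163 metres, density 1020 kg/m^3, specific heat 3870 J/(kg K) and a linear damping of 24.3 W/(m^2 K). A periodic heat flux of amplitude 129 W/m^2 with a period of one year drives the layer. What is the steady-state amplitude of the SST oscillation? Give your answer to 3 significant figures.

0.989 K

Areal heat capacity C = ρ c_p D = 1020 × 3870 × 163 = 6.43×10^8 J/(m²·K).
Angular frequency ω = 2π / T = 2π / 3.15×10^7 s = 1.99×10^-7 s⁻¹.
√((Cω)² + λ²) = √((128)² + 24.3²) = 130 W/(m²·K).
Amplitude A = F₀ / √((Cω)²+λ²) = 129 / 130 = 0.989 K.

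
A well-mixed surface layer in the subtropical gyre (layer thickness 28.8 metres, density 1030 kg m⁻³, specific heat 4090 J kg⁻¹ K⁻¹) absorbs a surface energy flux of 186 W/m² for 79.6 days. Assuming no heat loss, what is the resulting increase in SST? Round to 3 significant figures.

10.5 K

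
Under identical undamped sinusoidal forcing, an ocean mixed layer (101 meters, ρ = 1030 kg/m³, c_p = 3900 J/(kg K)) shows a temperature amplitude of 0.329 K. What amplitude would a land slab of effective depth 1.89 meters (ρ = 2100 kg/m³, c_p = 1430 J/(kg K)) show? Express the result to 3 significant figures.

23.5 K

C_ocean = 4.06×10^8 J/(m²·K); C_land = 5.68×10^6 J/(m²·K).
A ∝ 1/C ⇒ A_land = A_ocean × C_ocean/C_land = 0.329 × 71.5 = 23.5 K.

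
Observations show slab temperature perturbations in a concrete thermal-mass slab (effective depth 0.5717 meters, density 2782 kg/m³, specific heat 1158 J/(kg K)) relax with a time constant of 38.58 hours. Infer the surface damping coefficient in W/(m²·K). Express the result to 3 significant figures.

13.3

Areal heat capacity C = ρ c_p D = 2782 × 1158 × 0.5717 = 1.84×10^6 J/(m^2 K).
τ = 38.58 hours = 1.39×10^5 s.
λ = C / τ = 1.84×10^6 / 1.39×10^5 = 13.3 W/(m²·K).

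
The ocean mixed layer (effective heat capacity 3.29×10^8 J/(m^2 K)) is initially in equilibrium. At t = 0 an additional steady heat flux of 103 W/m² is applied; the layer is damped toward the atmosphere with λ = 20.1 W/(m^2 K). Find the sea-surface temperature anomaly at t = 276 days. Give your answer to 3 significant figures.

3.93 K

Areal heat capacity C = 3.29×10^8 J/(m^2 K) (given).
τ = C / λ = 3.29×10^8 / 20.1 = 1.64×10^7 s.
Equilibrium anomaly ΔT_eq = F / λ = 103 / 20.1 = 5.12 K.
t = 276 days = 2.38×10^7 s, so t/τ = 1.46.
ΔT(t) = ΔT_eq (1 − e^(−t/τ)) = 5.12 × (1 − e^−1.46) = 3.93 K.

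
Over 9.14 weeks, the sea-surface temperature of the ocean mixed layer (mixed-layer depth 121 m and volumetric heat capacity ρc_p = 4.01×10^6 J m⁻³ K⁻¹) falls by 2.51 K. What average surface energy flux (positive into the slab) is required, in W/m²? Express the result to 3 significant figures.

Areal heat capacity C = ρc_p × D = 4.01×10^6 × 121 = 4.85×10^8 J/(m²·K).
Required heat per unit area: Q = C ΔT = 4.85×10^8 × -2.51 = -1.22×10^9 J/m².
Flux F = Q / Δt = -1.22×10^9 / 5.53×10^6 s = -220 W/m².

-220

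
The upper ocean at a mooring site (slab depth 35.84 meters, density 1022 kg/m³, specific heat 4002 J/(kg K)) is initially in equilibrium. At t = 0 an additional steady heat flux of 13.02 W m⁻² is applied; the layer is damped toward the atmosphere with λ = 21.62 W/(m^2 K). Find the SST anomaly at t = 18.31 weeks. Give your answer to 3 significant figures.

0.485 K

Areal heat capacity C = ρ c_p D = 1022 × 4002 × 35.84 = 1.47×10^8 J/(m^2 K).
τ = C / λ = 1.47×10^8 / 21.62 = 6.78×10^6 s.
Equilibrium anomaly ΔT_eq = F / λ = 13.02 / 21.62 = 0.602 K.
t = 18.31 weeks = 1.11×10^7 s, so t/τ = 1.63.
ΔT(t) = ΔT_eq (1 − e^(−t/τ)) = 0.602 × (1 − e^−1.63) = 0.485 K.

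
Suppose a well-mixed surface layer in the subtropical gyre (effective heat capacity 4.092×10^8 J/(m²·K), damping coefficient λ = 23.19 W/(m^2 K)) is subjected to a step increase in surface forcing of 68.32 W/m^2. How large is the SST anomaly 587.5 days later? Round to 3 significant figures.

Areal heat capacity C = 4.092×10^8 J/(m²·K) (given).
τ = C / λ = 4.09×10^8 / 23.19 = 1.76×10^7 s.
Equilibrium anomaly ΔT_eq = F / λ = 68.32 / 23.19 = 2.95 K.
t = 587.5 days = 5.08×10^7 s, so t/τ = 2.88.
ΔT(t) = ΔT_eq (1 − e^(−t/τ)) = 2.95 × (1 − e^−2.88) = 2.78 K.

2.78 K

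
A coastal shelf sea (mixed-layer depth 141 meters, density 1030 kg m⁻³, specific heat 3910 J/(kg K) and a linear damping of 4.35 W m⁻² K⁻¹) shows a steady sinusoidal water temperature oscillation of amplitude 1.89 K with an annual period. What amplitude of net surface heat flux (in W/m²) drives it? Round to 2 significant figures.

210

Areal heat capacity C = ρ c_p D = 1030 × 3910 × 141 = 5.68×10^8 J/(m²·K).
ω = 2π / 3.15×10^7 s = 1.99×10^-7 s⁻¹.
√((Cω)² + λ²) = √((113)² + 4.35²) = 113 W/(m²·K).
F₀ = A × √((Cω)²+λ²) = 1.89 × 113 = 214 W/m².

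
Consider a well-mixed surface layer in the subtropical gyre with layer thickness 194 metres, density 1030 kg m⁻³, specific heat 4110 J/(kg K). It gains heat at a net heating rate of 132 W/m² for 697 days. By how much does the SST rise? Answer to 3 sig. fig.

9.68 K

Areal heat capacity C = ρ c_p D = 1030 × 4110 × 194 = 8.21×10^8 J/(m^2 K).
Net heat input Q = F Δt = 132 × (697 days × 86400 s/day) = 7.95×10^9 J/m².
ΔT = Q / C = 7.95×10^9 / 8.21×10^8 = 9.68 K.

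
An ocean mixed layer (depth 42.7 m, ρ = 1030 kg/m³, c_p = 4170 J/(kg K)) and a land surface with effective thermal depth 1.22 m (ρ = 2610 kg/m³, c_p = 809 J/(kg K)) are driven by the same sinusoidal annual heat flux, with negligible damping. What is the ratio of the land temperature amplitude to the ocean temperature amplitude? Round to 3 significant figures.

71.2

C_ocean = 1030 × 4170 × 42.7 = 1.83×10^8 J/(m²·K).
C_land = 2610 × 809 × 1.22 = 2.58×10^6 J/(m²·K).
Undamped amplitude ∝ 1/C, so A_land/A_ocean = C_ocean/C_land = 71.2.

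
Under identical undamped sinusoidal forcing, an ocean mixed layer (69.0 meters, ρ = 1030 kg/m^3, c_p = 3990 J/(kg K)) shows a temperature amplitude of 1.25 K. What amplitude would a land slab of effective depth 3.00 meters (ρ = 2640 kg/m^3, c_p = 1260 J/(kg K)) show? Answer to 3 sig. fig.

35.5 K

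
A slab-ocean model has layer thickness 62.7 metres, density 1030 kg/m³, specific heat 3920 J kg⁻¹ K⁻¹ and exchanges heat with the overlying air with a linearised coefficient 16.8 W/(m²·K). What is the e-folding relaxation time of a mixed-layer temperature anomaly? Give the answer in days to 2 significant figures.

170 days

Areal heat capacity C = ρ c_p D = 1030 × 3920 × 62.7 = 2.53×10^8 J/(m^2 K).
Relaxation time τ = C / λ = 2.53×10^8 / 16.8 = 1.51×10^7 s.
In days: 1.51×10^7 s / (86400 s/day) = 174 days.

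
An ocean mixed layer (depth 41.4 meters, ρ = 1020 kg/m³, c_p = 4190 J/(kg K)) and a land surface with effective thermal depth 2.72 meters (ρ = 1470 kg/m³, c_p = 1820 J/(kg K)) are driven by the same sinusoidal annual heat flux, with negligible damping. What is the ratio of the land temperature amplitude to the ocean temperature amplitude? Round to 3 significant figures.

C_ocean = 1020 × 4190 × 41.4 = 1.77×10^8 J/(m²·K).
C_land = 1470 × 1820 × 2.72 = 7.28×10^6 J/(m²·K).
Undamped amplitude ∝ 1/C, so A_land/A_ocean = C_ocean/C_land = 24.3.

24.3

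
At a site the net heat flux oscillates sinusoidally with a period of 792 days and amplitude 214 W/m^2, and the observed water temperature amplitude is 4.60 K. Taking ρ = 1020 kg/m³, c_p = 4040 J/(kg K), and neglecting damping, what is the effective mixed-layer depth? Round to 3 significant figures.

123 m

ω = 2π / 6.84×10^7 s = 9.18×10^-8 s⁻¹.
Required C = F₀ / (A ω) = 214 / (4.60 × 9.18×10^-8) = 5.07×10^8 J/(m²·K).
D = C / (ρ c_p) = 5.07×10^8 / (1020 × 4040) = 123 m.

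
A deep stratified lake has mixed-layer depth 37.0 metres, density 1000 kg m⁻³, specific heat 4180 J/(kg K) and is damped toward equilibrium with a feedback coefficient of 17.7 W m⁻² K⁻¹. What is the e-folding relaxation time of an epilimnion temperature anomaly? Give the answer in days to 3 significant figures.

Areal heat capacity C = ρ c_p D = 1000 × 4180 × 37.0 = 1.55×10^8 J m⁻² K⁻¹.
Relaxation time τ = C / λ = 1.55×10^8 / 17.7 = 8.74×10^6 s.
In days: 8.74×10^6 s / (86400 s/day) = 101 days.

101 days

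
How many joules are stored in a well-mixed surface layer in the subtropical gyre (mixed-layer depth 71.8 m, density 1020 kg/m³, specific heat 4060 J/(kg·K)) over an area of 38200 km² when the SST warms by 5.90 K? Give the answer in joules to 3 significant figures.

6.70×10^19 J

Areal heat capacity C = ρ c_p D = 1020 × 4060 × 71.8 = 2.97×10^8 J m⁻² K⁻¹.
Heat per unit area: q = C ΔT = 2.97×10^8 × 5.90 = 1.75×10^9 J/m².
Total heat: Q = q × A = 1.75×10^9 × (38200 × 10⁶ m²) = 6.70×10^19 J.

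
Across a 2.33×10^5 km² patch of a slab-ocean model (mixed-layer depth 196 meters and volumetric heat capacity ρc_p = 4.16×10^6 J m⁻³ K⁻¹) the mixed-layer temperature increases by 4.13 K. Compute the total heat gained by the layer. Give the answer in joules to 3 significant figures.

7.85×10^20 J

Areal heat capacity C = ρc_p × D = 4.16×10^6 × 196 = 8.15×10^8 J m⁻² K⁻¹.
Heat per unit area: q = C ΔT = 8.15×10^8 × 4.13 = 3.37×10^9 J/m².
Total heat: Q = q × A = 3.37×10^9 × (2.33×10^5 × 10⁶ m²) = 7.85×10^20 J.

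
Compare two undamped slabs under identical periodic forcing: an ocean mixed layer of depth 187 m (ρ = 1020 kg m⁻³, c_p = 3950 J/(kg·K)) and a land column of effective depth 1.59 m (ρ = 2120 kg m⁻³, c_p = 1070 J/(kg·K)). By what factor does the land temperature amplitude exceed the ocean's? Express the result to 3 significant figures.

C_ocean = 1020 × 3950 × 187 = 7.53×10^8 J/(m²·K).
C_land = 2120 × 1070 × 1.59 = 3.61×10^6 J/(m²·K).
Undamped amplitude ∝ 1/C, so A_land/A_ocean = C_ocean/C_land = 209.

209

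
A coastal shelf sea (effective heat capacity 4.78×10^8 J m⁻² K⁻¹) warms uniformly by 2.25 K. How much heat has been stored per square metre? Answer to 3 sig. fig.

1.08×10^9

Areal heat capacity C = 4.78×10^8 J m⁻² K⁻¹ (given).
ΔQ = C ΔT = 4.78×10^8 × 2.25 = 1.08×10^9 J/m².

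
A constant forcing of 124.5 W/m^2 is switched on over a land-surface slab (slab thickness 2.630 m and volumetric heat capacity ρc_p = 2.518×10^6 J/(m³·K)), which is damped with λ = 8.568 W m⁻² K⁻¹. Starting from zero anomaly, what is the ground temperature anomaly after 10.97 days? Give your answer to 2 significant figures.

Areal heat capacity C = ρc_p × D = 2.518×10^6 × 2.630 = 6.62×10^6 J/(m²·K).
τ = C / λ = 6.62×10^6 / 8.568 = 7.73×10^5 s.
Equilibrium anomaly ΔT_eq = F / λ = 124.5 / 8.568 = 14.5 K.
t = 10.97 days = 9.48×10^5 s, so t/τ = 1.23.
ΔT(t) = ΔT_eq (1 − e^(−t/τ)) = 14.5 × (1 − e^−1.23) = 10.3 K.

10 K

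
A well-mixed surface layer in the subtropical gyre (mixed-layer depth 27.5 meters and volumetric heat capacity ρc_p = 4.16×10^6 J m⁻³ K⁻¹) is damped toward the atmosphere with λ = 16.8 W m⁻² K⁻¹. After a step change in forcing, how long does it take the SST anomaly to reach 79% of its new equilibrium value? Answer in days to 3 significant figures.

123 days

Areal heat capacity C = ρc_p × D = 4.16×10^6 × 27.5 = 1.14×10^8 J m⁻² K⁻¹.
τ = C / λ = 1.14×10^8 / 16.8 = 6.81×10^6 s.
Fraction reached: 1 − e^(−t/τ) = 0.79 ⇒ t = −τ ln(1 − 0.79) = τ × 1.56.
t = 1.06×10^7 s = 123 days.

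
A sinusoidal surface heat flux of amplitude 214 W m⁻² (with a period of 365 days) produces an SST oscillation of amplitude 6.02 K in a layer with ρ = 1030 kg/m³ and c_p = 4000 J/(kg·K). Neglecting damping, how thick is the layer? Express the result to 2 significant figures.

43 m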